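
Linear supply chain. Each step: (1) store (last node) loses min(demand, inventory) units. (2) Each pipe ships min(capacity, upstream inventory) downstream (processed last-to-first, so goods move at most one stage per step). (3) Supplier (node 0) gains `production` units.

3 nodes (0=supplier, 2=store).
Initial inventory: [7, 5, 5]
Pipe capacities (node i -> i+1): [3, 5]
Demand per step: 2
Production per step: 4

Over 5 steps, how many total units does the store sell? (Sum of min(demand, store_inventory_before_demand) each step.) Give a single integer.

Answer: 10

Derivation:
Step 1: sold=2 (running total=2) -> [8 3 8]
Step 2: sold=2 (running total=4) -> [9 3 9]
Step 3: sold=2 (running total=6) -> [10 3 10]
Step 4: sold=2 (running total=8) -> [11 3 11]
Step 5: sold=2 (running total=10) -> [12 3 12]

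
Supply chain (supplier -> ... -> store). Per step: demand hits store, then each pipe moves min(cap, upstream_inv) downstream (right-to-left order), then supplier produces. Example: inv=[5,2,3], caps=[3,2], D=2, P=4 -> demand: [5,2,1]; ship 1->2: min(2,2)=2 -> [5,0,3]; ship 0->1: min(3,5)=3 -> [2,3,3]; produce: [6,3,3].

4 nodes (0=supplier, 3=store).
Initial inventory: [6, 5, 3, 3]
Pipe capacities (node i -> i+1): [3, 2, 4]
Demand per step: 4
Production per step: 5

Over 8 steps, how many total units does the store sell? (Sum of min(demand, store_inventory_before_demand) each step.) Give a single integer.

Answer: 18

Derivation:
Step 1: sold=3 (running total=3) -> [8 6 2 3]
Step 2: sold=3 (running total=6) -> [10 7 2 2]
Step 3: sold=2 (running total=8) -> [12 8 2 2]
Step 4: sold=2 (running total=10) -> [14 9 2 2]
Step 5: sold=2 (running total=12) -> [16 10 2 2]
Step 6: sold=2 (running total=14) -> [18 11 2 2]
Step 7: sold=2 (running total=16) -> [20 12 2 2]
Step 8: sold=2 (running total=18) -> [22 13 2 2]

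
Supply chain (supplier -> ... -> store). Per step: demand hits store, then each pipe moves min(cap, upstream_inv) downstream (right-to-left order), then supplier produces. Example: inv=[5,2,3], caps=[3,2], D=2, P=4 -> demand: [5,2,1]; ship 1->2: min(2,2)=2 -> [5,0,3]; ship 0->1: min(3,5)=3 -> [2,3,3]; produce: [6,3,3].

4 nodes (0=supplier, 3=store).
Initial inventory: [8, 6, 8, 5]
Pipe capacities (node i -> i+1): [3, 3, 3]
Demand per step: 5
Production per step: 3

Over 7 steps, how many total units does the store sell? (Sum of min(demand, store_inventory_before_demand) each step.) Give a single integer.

Step 1: sold=5 (running total=5) -> [8 6 8 3]
Step 2: sold=3 (running total=8) -> [8 6 8 3]
Step 3: sold=3 (running total=11) -> [8 6 8 3]
Step 4: sold=3 (running total=14) -> [8 6 8 3]
Step 5: sold=3 (running total=17) -> [8 6 8 3]
Step 6: sold=3 (running total=20) -> [8 6 8 3]
Step 7: sold=3 (running total=23) -> [8 6 8 3]

Answer: 23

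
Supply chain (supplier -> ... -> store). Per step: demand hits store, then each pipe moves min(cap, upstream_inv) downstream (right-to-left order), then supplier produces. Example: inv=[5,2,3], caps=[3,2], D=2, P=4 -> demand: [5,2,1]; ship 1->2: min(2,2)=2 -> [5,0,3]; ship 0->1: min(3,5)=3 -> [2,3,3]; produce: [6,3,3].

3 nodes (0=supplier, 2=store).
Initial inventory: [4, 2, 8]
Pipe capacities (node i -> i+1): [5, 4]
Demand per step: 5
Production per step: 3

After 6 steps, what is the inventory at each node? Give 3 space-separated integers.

Step 1: demand=5,sold=5 ship[1->2]=2 ship[0->1]=4 prod=3 -> inv=[3 4 5]
Step 2: demand=5,sold=5 ship[1->2]=4 ship[0->1]=3 prod=3 -> inv=[3 3 4]
Step 3: demand=5,sold=4 ship[1->2]=3 ship[0->1]=3 prod=3 -> inv=[3 3 3]
Step 4: demand=5,sold=3 ship[1->2]=3 ship[0->1]=3 prod=3 -> inv=[3 3 3]
Step 5: demand=5,sold=3 ship[1->2]=3 ship[0->1]=3 prod=3 -> inv=[3 3 3]
Step 6: demand=5,sold=3 ship[1->2]=3 ship[0->1]=3 prod=3 -> inv=[3 3 3]

3 3 3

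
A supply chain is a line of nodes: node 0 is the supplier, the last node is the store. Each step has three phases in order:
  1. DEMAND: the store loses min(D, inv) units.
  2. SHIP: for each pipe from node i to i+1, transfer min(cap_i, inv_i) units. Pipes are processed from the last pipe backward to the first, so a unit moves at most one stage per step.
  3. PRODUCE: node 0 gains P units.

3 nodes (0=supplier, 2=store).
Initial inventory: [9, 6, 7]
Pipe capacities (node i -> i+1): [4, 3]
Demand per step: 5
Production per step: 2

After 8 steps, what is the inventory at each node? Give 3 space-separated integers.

Step 1: demand=5,sold=5 ship[1->2]=3 ship[0->1]=4 prod=2 -> inv=[7 7 5]
Step 2: demand=5,sold=5 ship[1->2]=3 ship[0->1]=4 prod=2 -> inv=[5 8 3]
Step 3: demand=5,sold=3 ship[1->2]=3 ship[0->1]=4 prod=2 -> inv=[3 9 3]
Step 4: demand=5,sold=3 ship[1->2]=3 ship[0->1]=3 prod=2 -> inv=[2 9 3]
Step 5: demand=5,sold=3 ship[1->2]=3 ship[0->1]=2 prod=2 -> inv=[2 8 3]
Step 6: demand=5,sold=3 ship[1->2]=3 ship[0->1]=2 prod=2 -> inv=[2 7 3]
Step 7: demand=5,sold=3 ship[1->2]=3 ship[0->1]=2 prod=2 -> inv=[2 6 3]
Step 8: demand=5,sold=3 ship[1->2]=3 ship[0->1]=2 prod=2 -> inv=[2 5 3]

2 5 3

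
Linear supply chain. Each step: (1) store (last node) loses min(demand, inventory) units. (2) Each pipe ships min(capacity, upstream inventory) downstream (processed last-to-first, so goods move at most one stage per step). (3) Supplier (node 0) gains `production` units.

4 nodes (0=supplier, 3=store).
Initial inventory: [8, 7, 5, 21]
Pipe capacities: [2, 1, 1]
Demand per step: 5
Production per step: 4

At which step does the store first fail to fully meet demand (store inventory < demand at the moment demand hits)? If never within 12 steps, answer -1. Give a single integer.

Step 1: demand=5,sold=5 ship[2->3]=1 ship[1->2]=1 ship[0->1]=2 prod=4 -> [10 8 5 17]
Step 2: demand=5,sold=5 ship[2->3]=1 ship[1->2]=1 ship[0->1]=2 prod=4 -> [12 9 5 13]
Step 3: demand=5,sold=5 ship[2->3]=1 ship[1->2]=1 ship[0->1]=2 prod=4 -> [14 10 5 9]
Step 4: demand=5,sold=5 ship[2->3]=1 ship[1->2]=1 ship[0->1]=2 prod=4 -> [16 11 5 5]
Step 5: demand=5,sold=5 ship[2->3]=1 ship[1->2]=1 ship[0->1]=2 prod=4 -> [18 12 5 1]
Step 6: demand=5,sold=1 ship[2->3]=1 ship[1->2]=1 ship[0->1]=2 prod=4 -> [20 13 5 1]
Step 7: demand=5,sold=1 ship[2->3]=1 ship[1->2]=1 ship[0->1]=2 prod=4 -> [22 14 5 1]
Step 8: demand=5,sold=1 ship[2->3]=1 ship[1->2]=1 ship[0->1]=2 prod=4 -> [24 15 5 1]
Step 9: demand=5,sold=1 ship[2->3]=1 ship[1->2]=1 ship[0->1]=2 prod=4 -> [26 16 5 1]
Step 10: demand=5,sold=1 ship[2->3]=1 ship[1->2]=1 ship[0->1]=2 prod=4 -> [28 17 5 1]
Step 11: demand=5,sold=1 ship[2->3]=1 ship[1->2]=1 ship[0->1]=2 prod=4 -> [30 18 5 1]
Step 12: demand=5,sold=1 ship[2->3]=1 ship[1->2]=1 ship[0->1]=2 prod=4 -> [32 19 5 1]
First stockout at step 6

6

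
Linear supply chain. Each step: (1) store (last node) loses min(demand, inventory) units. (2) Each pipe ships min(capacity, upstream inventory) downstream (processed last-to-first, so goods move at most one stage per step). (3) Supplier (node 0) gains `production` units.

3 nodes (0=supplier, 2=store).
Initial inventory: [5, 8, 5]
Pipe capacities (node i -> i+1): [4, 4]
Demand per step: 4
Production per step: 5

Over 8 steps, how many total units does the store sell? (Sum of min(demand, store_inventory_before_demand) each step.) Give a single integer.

Answer: 32

Derivation:
Step 1: sold=4 (running total=4) -> [6 8 5]
Step 2: sold=4 (running total=8) -> [7 8 5]
Step 3: sold=4 (running total=12) -> [8 8 5]
Step 4: sold=4 (running total=16) -> [9 8 5]
Step 5: sold=4 (running total=20) -> [10 8 5]
Step 6: sold=4 (running total=24) -> [11 8 5]
Step 7: sold=4 (running total=28) -> [12 8 5]
Step 8: sold=4 (running total=32) -> [13 8 5]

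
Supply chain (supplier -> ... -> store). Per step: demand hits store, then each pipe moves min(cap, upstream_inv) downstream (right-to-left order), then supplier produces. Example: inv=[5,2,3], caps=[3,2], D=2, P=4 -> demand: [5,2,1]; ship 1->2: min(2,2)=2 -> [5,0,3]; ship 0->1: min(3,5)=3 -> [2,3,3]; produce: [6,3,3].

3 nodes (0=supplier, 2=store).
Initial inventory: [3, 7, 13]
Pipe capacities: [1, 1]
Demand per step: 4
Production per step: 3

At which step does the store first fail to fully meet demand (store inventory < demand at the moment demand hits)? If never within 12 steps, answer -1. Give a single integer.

Step 1: demand=4,sold=4 ship[1->2]=1 ship[0->1]=1 prod=3 -> [5 7 10]
Step 2: demand=4,sold=4 ship[1->2]=1 ship[0->1]=1 prod=3 -> [7 7 7]
Step 3: demand=4,sold=4 ship[1->2]=1 ship[0->1]=1 prod=3 -> [9 7 4]
Step 4: demand=4,sold=4 ship[1->2]=1 ship[0->1]=1 prod=3 -> [11 7 1]
Step 5: demand=4,sold=1 ship[1->2]=1 ship[0->1]=1 prod=3 -> [13 7 1]
Step 6: demand=4,sold=1 ship[1->2]=1 ship[0->1]=1 prod=3 -> [15 7 1]
Step 7: demand=4,sold=1 ship[1->2]=1 ship[0->1]=1 prod=3 -> [17 7 1]
Step 8: demand=4,sold=1 ship[1->2]=1 ship[0->1]=1 prod=3 -> [19 7 1]
Step 9: demand=4,sold=1 ship[1->2]=1 ship[0->1]=1 prod=3 -> [21 7 1]
Step 10: demand=4,sold=1 ship[1->2]=1 ship[0->1]=1 prod=3 -> [23 7 1]
Step 11: demand=4,sold=1 ship[1->2]=1 ship[0->1]=1 prod=3 -> [25 7 1]
Step 12: demand=4,sold=1 ship[1->2]=1 ship[0->1]=1 prod=3 -> [27 7 1]
First stockout at step 5

5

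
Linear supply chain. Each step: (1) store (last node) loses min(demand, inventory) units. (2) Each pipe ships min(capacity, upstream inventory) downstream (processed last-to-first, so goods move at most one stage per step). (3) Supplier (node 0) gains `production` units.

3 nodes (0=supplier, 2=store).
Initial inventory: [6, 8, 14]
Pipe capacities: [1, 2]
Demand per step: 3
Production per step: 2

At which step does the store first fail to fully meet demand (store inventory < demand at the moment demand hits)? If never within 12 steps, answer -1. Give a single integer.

Step 1: demand=3,sold=3 ship[1->2]=2 ship[0->1]=1 prod=2 -> [7 7 13]
Step 2: demand=3,sold=3 ship[1->2]=2 ship[0->1]=1 prod=2 -> [8 6 12]
Step 3: demand=3,sold=3 ship[1->2]=2 ship[0->1]=1 prod=2 -> [9 5 11]
Step 4: demand=3,sold=3 ship[1->2]=2 ship[0->1]=1 prod=2 -> [10 4 10]
Step 5: demand=3,sold=3 ship[1->2]=2 ship[0->1]=1 prod=2 -> [11 3 9]
Step 6: demand=3,sold=3 ship[1->2]=2 ship[0->1]=1 prod=2 -> [12 2 8]
Step 7: demand=3,sold=3 ship[1->2]=2 ship[0->1]=1 prod=2 -> [13 1 7]
Step 8: demand=3,sold=3 ship[1->2]=1 ship[0->1]=1 prod=2 -> [14 1 5]
Step 9: demand=3,sold=3 ship[1->2]=1 ship[0->1]=1 prod=2 -> [15 1 3]
Step 10: demand=3,sold=3 ship[1->2]=1 ship[0->1]=1 prod=2 -> [16 1 1]
Step 11: demand=3,sold=1 ship[1->2]=1 ship[0->1]=1 prod=2 -> [17 1 1]
Step 12: demand=3,sold=1 ship[1->2]=1 ship[0->1]=1 prod=2 -> [18 1 1]
First stockout at step 11

11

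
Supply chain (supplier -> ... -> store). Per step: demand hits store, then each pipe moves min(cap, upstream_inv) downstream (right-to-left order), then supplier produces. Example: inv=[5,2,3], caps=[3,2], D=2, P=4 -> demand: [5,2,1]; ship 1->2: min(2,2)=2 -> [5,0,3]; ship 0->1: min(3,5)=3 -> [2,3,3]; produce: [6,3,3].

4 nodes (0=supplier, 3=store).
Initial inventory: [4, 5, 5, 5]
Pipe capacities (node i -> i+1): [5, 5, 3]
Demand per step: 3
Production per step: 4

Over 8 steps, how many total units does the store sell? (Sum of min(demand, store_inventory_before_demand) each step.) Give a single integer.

Step 1: sold=3 (running total=3) -> [4 4 7 5]
Step 2: sold=3 (running total=6) -> [4 4 8 5]
Step 3: sold=3 (running total=9) -> [4 4 9 5]
Step 4: sold=3 (running total=12) -> [4 4 10 5]
Step 5: sold=3 (running total=15) -> [4 4 11 5]
Step 6: sold=3 (running total=18) -> [4 4 12 5]
Step 7: sold=3 (running total=21) -> [4 4 13 5]
Step 8: sold=3 (running total=24) -> [4 4 14 5]

Answer: 24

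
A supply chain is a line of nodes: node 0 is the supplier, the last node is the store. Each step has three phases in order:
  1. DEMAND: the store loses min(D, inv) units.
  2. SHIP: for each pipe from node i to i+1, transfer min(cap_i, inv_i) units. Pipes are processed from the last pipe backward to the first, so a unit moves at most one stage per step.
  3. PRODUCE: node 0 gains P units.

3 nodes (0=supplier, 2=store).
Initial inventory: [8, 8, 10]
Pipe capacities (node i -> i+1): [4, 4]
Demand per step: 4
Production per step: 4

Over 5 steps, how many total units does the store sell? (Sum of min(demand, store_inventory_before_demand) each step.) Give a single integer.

Step 1: sold=4 (running total=4) -> [8 8 10]
Step 2: sold=4 (running total=8) -> [8 8 10]
Step 3: sold=4 (running total=12) -> [8 8 10]
Step 4: sold=4 (running total=16) -> [8 8 10]
Step 5: sold=4 (running total=20) -> [8 8 10]

Answer: 20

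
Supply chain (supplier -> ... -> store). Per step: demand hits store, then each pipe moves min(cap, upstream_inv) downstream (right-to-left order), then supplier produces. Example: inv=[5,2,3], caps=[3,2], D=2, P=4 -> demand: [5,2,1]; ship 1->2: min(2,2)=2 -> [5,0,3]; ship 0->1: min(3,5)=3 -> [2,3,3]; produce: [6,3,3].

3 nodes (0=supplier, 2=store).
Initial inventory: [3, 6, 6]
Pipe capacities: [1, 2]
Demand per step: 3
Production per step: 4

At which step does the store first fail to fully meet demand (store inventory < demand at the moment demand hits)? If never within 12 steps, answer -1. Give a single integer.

Step 1: demand=3,sold=3 ship[1->2]=2 ship[0->1]=1 prod=4 -> [6 5 5]
Step 2: demand=3,sold=3 ship[1->2]=2 ship[0->1]=1 prod=4 -> [9 4 4]
Step 3: demand=3,sold=3 ship[1->2]=2 ship[0->1]=1 prod=4 -> [12 3 3]
Step 4: demand=3,sold=3 ship[1->2]=2 ship[0->1]=1 prod=4 -> [15 2 2]
Step 5: demand=3,sold=2 ship[1->2]=2 ship[0->1]=1 prod=4 -> [18 1 2]
Step 6: demand=3,sold=2 ship[1->2]=1 ship[0->1]=1 prod=4 -> [21 1 1]
Step 7: demand=3,sold=1 ship[1->2]=1 ship[0->1]=1 prod=4 -> [24 1 1]
Step 8: demand=3,sold=1 ship[1->2]=1 ship[0->1]=1 prod=4 -> [27 1 1]
Step 9: demand=3,sold=1 ship[1->2]=1 ship[0->1]=1 prod=4 -> [30 1 1]
Step 10: demand=3,sold=1 ship[1->2]=1 ship[0->1]=1 prod=4 -> [33 1 1]
Step 11: demand=3,sold=1 ship[1->2]=1 ship[0->1]=1 prod=4 -> [36 1 1]
Step 12: demand=3,sold=1 ship[1->2]=1 ship[0->1]=1 prod=4 -> [39 1 1]
First stockout at step 5

5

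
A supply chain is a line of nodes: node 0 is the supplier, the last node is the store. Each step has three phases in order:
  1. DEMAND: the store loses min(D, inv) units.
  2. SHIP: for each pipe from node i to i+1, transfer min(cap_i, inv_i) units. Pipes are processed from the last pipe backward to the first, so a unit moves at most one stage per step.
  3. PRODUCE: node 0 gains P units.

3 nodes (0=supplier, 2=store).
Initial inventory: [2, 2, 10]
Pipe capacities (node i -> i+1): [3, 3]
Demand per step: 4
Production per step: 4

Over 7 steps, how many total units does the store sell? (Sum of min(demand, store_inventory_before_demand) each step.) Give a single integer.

Step 1: sold=4 (running total=4) -> [4 2 8]
Step 2: sold=4 (running total=8) -> [5 3 6]
Step 3: sold=4 (running total=12) -> [6 3 5]
Step 4: sold=4 (running total=16) -> [7 3 4]
Step 5: sold=4 (running total=20) -> [8 3 3]
Step 6: sold=3 (running total=23) -> [9 3 3]
Step 7: sold=3 (running total=26) -> [10 3 3]

Answer: 26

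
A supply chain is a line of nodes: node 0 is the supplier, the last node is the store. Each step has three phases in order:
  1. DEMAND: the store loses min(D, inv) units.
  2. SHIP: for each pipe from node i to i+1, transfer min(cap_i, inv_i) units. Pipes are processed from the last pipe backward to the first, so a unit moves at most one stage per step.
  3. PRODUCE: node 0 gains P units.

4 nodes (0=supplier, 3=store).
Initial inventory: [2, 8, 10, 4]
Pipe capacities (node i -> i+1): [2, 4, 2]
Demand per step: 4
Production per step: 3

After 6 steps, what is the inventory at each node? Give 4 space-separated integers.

Step 1: demand=4,sold=4 ship[2->3]=2 ship[1->2]=4 ship[0->1]=2 prod=3 -> inv=[3 6 12 2]
Step 2: demand=4,sold=2 ship[2->3]=2 ship[1->2]=4 ship[0->1]=2 prod=3 -> inv=[4 4 14 2]
Step 3: demand=4,sold=2 ship[2->3]=2 ship[1->2]=4 ship[0->1]=2 prod=3 -> inv=[5 2 16 2]
Step 4: demand=4,sold=2 ship[2->3]=2 ship[1->2]=2 ship[0->1]=2 prod=3 -> inv=[6 2 16 2]
Step 5: demand=4,sold=2 ship[2->3]=2 ship[1->2]=2 ship[0->1]=2 prod=3 -> inv=[7 2 16 2]
Step 6: demand=4,sold=2 ship[2->3]=2 ship[1->2]=2 ship[0->1]=2 prod=3 -> inv=[8 2 16 2]

8 2 16 2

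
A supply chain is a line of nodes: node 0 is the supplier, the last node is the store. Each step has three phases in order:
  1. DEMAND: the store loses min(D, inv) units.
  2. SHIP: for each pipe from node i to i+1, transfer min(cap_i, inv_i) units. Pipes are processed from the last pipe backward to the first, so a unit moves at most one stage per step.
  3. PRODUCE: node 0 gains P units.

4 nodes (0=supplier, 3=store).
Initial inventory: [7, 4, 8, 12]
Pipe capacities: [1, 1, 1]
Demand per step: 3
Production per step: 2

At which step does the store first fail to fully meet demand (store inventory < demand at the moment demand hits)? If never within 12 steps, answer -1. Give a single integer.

Step 1: demand=3,sold=3 ship[2->3]=1 ship[1->2]=1 ship[0->1]=1 prod=2 -> [8 4 8 10]
Step 2: demand=3,sold=3 ship[2->3]=1 ship[1->2]=1 ship[0->1]=1 prod=2 -> [9 4 8 8]
Step 3: demand=3,sold=3 ship[2->3]=1 ship[1->2]=1 ship[0->1]=1 prod=2 -> [10 4 8 6]
Step 4: demand=3,sold=3 ship[2->3]=1 ship[1->2]=1 ship[0->1]=1 prod=2 -> [11 4 8 4]
Step 5: demand=3,sold=3 ship[2->3]=1 ship[1->2]=1 ship[0->1]=1 prod=2 -> [12 4 8 2]
Step 6: demand=3,sold=2 ship[2->3]=1 ship[1->2]=1 ship[0->1]=1 prod=2 -> [13 4 8 1]
Step 7: demand=3,sold=1 ship[2->3]=1 ship[1->2]=1 ship[0->1]=1 prod=2 -> [14 4 8 1]
Step 8: demand=3,sold=1 ship[2->3]=1 ship[1->2]=1 ship[0->1]=1 prod=2 -> [15 4 8 1]
Step 9: demand=3,sold=1 ship[2->3]=1 ship[1->2]=1 ship[0->1]=1 prod=2 -> [16 4 8 1]
Step 10: demand=3,sold=1 ship[2->3]=1 ship[1->2]=1 ship[0->1]=1 prod=2 -> [17 4 8 1]
Step 11: demand=3,sold=1 ship[2->3]=1 ship[1->2]=1 ship[0->1]=1 prod=2 -> [18 4 8 1]
Step 12: demand=3,sold=1 ship[2->3]=1 ship[1->2]=1 ship[0->1]=1 prod=2 -> [19 4 8 1]
First stockout at step 6

6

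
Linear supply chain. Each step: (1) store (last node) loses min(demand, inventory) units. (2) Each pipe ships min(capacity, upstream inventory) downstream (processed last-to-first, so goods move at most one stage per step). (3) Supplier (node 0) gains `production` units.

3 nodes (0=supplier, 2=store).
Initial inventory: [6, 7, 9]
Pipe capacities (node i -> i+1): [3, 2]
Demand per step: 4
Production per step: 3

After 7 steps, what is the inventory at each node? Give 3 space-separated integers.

Step 1: demand=4,sold=4 ship[1->2]=2 ship[0->1]=3 prod=3 -> inv=[6 8 7]
Step 2: demand=4,sold=4 ship[1->2]=2 ship[0->1]=3 prod=3 -> inv=[6 9 5]
Step 3: demand=4,sold=4 ship[1->2]=2 ship[0->1]=3 prod=3 -> inv=[6 10 3]
Step 4: demand=4,sold=3 ship[1->2]=2 ship[0->1]=3 prod=3 -> inv=[6 11 2]
Step 5: demand=4,sold=2 ship[1->2]=2 ship[0->1]=3 prod=3 -> inv=[6 12 2]
Step 6: demand=4,sold=2 ship[1->2]=2 ship[0->1]=3 prod=3 -> inv=[6 13 2]
Step 7: demand=4,sold=2 ship[1->2]=2 ship[0->1]=3 prod=3 -> inv=[6 14 2]

6 14 2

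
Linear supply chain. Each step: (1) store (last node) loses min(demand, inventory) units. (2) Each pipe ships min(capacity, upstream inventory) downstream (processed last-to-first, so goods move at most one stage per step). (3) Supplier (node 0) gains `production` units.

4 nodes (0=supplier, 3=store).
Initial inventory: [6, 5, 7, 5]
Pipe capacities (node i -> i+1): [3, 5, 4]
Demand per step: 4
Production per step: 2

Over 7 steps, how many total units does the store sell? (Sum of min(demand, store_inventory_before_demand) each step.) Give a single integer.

Answer: 28

Derivation:
Step 1: sold=4 (running total=4) -> [5 3 8 5]
Step 2: sold=4 (running total=8) -> [4 3 7 5]
Step 3: sold=4 (running total=12) -> [3 3 6 5]
Step 4: sold=4 (running total=16) -> [2 3 5 5]
Step 5: sold=4 (running total=20) -> [2 2 4 5]
Step 6: sold=4 (running total=24) -> [2 2 2 5]
Step 7: sold=4 (running total=28) -> [2 2 2 3]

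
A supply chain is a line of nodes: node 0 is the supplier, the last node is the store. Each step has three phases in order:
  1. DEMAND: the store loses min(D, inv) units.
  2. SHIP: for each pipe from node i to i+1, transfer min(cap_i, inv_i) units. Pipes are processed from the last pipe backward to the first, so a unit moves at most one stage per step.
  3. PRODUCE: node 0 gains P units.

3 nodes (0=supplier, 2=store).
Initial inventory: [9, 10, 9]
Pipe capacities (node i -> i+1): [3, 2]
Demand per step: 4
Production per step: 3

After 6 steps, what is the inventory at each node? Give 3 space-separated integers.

Step 1: demand=4,sold=4 ship[1->2]=2 ship[0->1]=3 prod=3 -> inv=[9 11 7]
Step 2: demand=4,sold=4 ship[1->2]=2 ship[0->1]=3 prod=3 -> inv=[9 12 5]
Step 3: demand=4,sold=4 ship[1->2]=2 ship[0->1]=3 prod=3 -> inv=[9 13 3]
Step 4: demand=4,sold=3 ship[1->2]=2 ship[0->1]=3 prod=3 -> inv=[9 14 2]
Step 5: demand=4,sold=2 ship[1->2]=2 ship[0->1]=3 prod=3 -> inv=[9 15 2]
Step 6: demand=4,sold=2 ship[1->2]=2 ship[0->1]=3 prod=3 -> inv=[9 16 2]

9 16 2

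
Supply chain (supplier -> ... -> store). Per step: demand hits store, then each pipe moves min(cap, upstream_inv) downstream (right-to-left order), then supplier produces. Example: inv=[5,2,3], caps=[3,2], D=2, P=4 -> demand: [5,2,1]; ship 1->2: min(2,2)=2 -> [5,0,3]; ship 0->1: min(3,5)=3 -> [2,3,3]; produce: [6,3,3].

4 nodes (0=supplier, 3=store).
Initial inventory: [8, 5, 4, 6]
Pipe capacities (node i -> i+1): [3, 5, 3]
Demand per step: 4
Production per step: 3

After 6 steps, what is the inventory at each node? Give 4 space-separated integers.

Step 1: demand=4,sold=4 ship[2->3]=3 ship[1->2]=5 ship[0->1]=3 prod=3 -> inv=[8 3 6 5]
Step 2: demand=4,sold=4 ship[2->3]=3 ship[1->2]=3 ship[0->1]=3 prod=3 -> inv=[8 3 6 4]
Step 3: demand=4,sold=4 ship[2->3]=3 ship[1->2]=3 ship[0->1]=3 prod=3 -> inv=[8 3 6 3]
Step 4: demand=4,sold=3 ship[2->3]=3 ship[1->2]=3 ship[0->1]=3 prod=3 -> inv=[8 3 6 3]
Step 5: demand=4,sold=3 ship[2->3]=3 ship[1->2]=3 ship[0->1]=3 prod=3 -> inv=[8 3 6 3]
Step 6: demand=4,sold=3 ship[2->3]=3 ship[1->2]=3 ship[0->1]=3 prod=3 -> inv=[8 3 6 3]

8 3 6 3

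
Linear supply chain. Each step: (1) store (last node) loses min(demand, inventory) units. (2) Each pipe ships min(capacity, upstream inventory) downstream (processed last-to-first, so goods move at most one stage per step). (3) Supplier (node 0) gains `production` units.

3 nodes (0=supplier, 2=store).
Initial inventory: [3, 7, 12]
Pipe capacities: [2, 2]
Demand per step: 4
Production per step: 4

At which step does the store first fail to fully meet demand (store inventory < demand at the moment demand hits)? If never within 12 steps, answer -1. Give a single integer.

Step 1: demand=4,sold=4 ship[1->2]=2 ship[0->1]=2 prod=4 -> [5 7 10]
Step 2: demand=4,sold=4 ship[1->2]=2 ship[0->1]=2 prod=4 -> [7 7 8]
Step 3: demand=4,sold=4 ship[1->2]=2 ship[0->1]=2 prod=4 -> [9 7 6]
Step 4: demand=4,sold=4 ship[1->2]=2 ship[0->1]=2 prod=4 -> [11 7 4]
Step 5: demand=4,sold=4 ship[1->2]=2 ship[0->1]=2 prod=4 -> [13 7 2]
Step 6: demand=4,sold=2 ship[1->2]=2 ship[0->1]=2 prod=4 -> [15 7 2]
Step 7: demand=4,sold=2 ship[1->2]=2 ship[0->1]=2 prod=4 -> [17 7 2]
Step 8: demand=4,sold=2 ship[1->2]=2 ship[0->1]=2 prod=4 -> [19 7 2]
Step 9: demand=4,sold=2 ship[1->2]=2 ship[0->1]=2 prod=4 -> [21 7 2]
Step 10: demand=4,sold=2 ship[1->2]=2 ship[0->1]=2 prod=4 -> [23 7 2]
Step 11: demand=4,sold=2 ship[1->2]=2 ship[0->1]=2 prod=4 -> [25 7 2]
Step 12: demand=4,sold=2 ship[1->2]=2 ship[0->1]=2 prod=4 -> [27 7 2]
First stockout at step 6

6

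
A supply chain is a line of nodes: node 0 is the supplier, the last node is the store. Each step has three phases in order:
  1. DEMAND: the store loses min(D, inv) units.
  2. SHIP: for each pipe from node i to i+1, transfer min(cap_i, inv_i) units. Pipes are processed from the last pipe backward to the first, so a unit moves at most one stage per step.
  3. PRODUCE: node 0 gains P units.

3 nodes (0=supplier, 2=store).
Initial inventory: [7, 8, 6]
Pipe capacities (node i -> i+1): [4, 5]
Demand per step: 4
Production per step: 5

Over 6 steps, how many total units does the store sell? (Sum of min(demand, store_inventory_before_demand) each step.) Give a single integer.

Answer: 24

Derivation:
Step 1: sold=4 (running total=4) -> [8 7 7]
Step 2: sold=4 (running total=8) -> [9 6 8]
Step 3: sold=4 (running total=12) -> [10 5 9]
Step 4: sold=4 (running total=16) -> [11 4 10]
Step 5: sold=4 (running total=20) -> [12 4 10]
Step 6: sold=4 (running total=24) -> [13 4 10]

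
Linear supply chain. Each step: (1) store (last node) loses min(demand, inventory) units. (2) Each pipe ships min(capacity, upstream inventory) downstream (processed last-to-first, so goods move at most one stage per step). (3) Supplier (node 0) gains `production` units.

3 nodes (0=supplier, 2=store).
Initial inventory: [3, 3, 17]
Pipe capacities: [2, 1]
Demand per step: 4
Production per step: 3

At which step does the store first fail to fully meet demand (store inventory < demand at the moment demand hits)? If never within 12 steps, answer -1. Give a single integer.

Step 1: demand=4,sold=4 ship[1->2]=1 ship[0->1]=2 prod=3 -> [4 4 14]
Step 2: demand=4,sold=4 ship[1->2]=1 ship[0->1]=2 prod=3 -> [5 5 11]
Step 3: demand=4,sold=4 ship[1->2]=1 ship[0->1]=2 prod=3 -> [6 6 8]
Step 4: demand=4,sold=4 ship[1->2]=1 ship[0->1]=2 prod=3 -> [7 7 5]
Step 5: demand=4,sold=4 ship[1->2]=1 ship[0->1]=2 prod=3 -> [8 8 2]
Step 6: demand=4,sold=2 ship[1->2]=1 ship[0->1]=2 prod=3 -> [9 9 1]
Step 7: demand=4,sold=1 ship[1->2]=1 ship[0->1]=2 prod=3 -> [10 10 1]
Step 8: demand=4,sold=1 ship[1->2]=1 ship[0->1]=2 prod=3 -> [11 11 1]
Step 9: demand=4,sold=1 ship[1->2]=1 ship[0->1]=2 prod=3 -> [12 12 1]
Step 10: demand=4,sold=1 ship[1->2]=1 ship[0->1]=2 prod=3 -> [13 13 1]
Step 11: demand=4,sold=1 ship[1->2]=1 ship[0->1]=2 prod=3 -> [14 14 1]
Step 12: demand=4,sold=1 ship[1->2]=1 ship[0->1]=2 prod=3 -> [15 15 1]
First stockout at step 6

6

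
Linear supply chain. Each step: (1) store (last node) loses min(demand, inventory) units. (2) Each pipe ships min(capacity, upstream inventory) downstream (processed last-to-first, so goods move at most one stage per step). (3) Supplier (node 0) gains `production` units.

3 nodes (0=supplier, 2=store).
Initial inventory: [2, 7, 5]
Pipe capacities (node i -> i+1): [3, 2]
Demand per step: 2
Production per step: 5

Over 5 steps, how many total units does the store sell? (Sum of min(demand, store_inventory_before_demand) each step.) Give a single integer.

Step 1: sold=2 (running total=2) -> [5 7 5]
Step 2: sold=2 (running total=4) -> [7 8 5]
Step 3: sold=2 (running total=6) -> [9 9 5]
Step 4: sold=2 (running total=8) -> [11 10 5]
Step 5: sold=2 (running total=10) -> [13 11 5]

Answer: 10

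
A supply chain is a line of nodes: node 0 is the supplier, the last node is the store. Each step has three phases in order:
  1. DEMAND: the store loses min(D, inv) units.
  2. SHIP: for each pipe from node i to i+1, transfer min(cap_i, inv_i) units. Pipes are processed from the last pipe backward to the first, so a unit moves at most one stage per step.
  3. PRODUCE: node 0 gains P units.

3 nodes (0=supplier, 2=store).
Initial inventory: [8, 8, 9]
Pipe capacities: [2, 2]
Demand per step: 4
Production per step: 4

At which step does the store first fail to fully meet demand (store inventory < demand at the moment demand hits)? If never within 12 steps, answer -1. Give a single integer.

Step 1: demand=4,sold=4 ship[1->2]=2 ship[0->1]=2 prod=4 -> [10 8 7]
Step 2: demand=4,sold=4 ship[1->2]=2 ship[0->1]=2 prod=4 -> [12 8 5]
Step 3: demand=4,sold=4 ship[1->2]=2 ship[0->1]=2 prod=4 -> [14 8 3]
Step 4: demand=4,sold=3 ship[1->2]=2 ship[0->1]=2 prod=4 -> [16 8 2]
Step 5: demand=4,sold=2 ship[1->2]=2 ship[0->1]=2 prod=4 -> [18 8 2]
Step 6: demand=4,sold=2 ship[1->2]=2 ship[0->1]=2 prod=4 -> [20 8 2]
Step 7: demand=4,sold=2 ship[1->2]=2 ship[0->1]=2 prod=4 -> [22 8 2]
Step 8: demand=4,sold=2 ship[1->2]=2 ship[0->1]=2 prod=4 -> [24 8 2]
Step 9: demand=4,sold=2 ship[1->2]=2 ship[0->1]=2 prod=4 -> [26 8 2]
Step 10: demand=4,sold=2 ship[1->2]=2 ship[0->1]=2 prod=4 -> [28 8 2]
Step 11: demand=4,sold=2 ship[1->2]=2 ship[0->1]=2 prod=4 -> [30 8 2]
Step 12: demand=4,sold=2 ship[1->2]=2 ship[0->1]=2 prod=4 -> [32 8 2]
First stockout at step 4

4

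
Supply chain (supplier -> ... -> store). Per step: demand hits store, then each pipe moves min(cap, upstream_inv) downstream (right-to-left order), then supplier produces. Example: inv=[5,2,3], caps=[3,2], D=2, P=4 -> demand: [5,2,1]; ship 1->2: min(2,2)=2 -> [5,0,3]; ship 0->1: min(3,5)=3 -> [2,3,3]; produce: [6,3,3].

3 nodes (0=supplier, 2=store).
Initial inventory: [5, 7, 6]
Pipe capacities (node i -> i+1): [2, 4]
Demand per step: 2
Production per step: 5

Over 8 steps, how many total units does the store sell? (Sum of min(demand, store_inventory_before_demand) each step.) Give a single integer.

Step 1: sold=2 (running total=2) -> [8 5 8]
Step 2: sold=2 (running total=4) -> [11 3 10]
Step 3: sold=2 (running total=6) -> [14 2 11]
Step 4: sold=2 (running total=8) -> [17 2 11]
Step 5: sold=2 (running total=10) -> [20 2 11]
Step 6: sold=2 (running total=12) -> [23 2 11]
Step 7: sold=2 (running total=14) -> [26 2 11]
Step 8: sold=2 (running total=16) -> [29 2 11]

Answer: 16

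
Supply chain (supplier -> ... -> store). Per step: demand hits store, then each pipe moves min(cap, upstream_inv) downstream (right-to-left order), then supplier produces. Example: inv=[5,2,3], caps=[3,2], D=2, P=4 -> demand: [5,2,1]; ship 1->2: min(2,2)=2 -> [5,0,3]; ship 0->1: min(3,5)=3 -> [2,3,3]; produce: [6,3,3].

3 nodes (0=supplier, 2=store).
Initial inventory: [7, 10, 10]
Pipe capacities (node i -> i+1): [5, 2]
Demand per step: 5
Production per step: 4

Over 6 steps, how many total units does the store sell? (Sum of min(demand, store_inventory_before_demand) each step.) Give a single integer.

Step 1: sold=5 (running total=5) -> [6 13 7]
Step 2: sold=5 (running total=10) -> [5 16 4]
Step 3: sold=4 (running total=14) -> [4 19 2]
Step 4: sold=2 (running total=16) -> [4 21 2]
Step 5: sold=2 (running total=18) -> [4 23 2]
Step 6: sold=2 (running total=20) -> [4 25 2]

Answer: 20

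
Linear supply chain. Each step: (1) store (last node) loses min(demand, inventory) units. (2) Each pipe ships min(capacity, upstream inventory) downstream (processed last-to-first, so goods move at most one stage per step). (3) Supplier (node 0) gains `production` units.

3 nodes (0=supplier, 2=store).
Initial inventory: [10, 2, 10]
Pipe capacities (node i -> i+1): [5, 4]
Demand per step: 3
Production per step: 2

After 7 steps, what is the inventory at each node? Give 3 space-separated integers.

Step 1: demand=3,sold=3 ship[1->2]=2 ship[0->1]=5 prod=2 -> inv=[7 5 9]
Step 2: demand=3,sold=3 ship[1->2]=4 ship[0->1]=5 prod=2 -> inv=[4 6 10]
Step 3: demand=3,sold=3 ship[1->2]=4 ship[0->1]=4 prod=2 -> inv=[2 6 11]
Step 4: demand=3,sold=3 ship[1->2]=4 ship[0->1]=2 prod=2 -> inv=[2 4 12]
Step 5: demand=3,sold=3 ship[1->2]=4 ship[0->1]=2 prod=2 -> inv=[2 2 13]
Step 6: demand=3,sold=3 ship[1->2]=2 ship[0->1]=2 prod=2 -> inv=[2 2 12]
Step 7: demand=3,sold=3 ship[1->2]=2 ship[0->1]=2 prod=2 -> inv=[2 2 11]

2 2 11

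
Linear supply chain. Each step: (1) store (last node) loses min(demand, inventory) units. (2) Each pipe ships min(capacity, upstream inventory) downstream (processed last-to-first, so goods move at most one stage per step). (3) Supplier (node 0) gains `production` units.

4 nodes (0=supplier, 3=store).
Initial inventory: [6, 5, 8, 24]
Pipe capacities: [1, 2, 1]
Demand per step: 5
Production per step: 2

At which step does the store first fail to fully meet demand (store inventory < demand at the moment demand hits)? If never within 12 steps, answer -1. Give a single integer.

Step 1: demand=5,sold=5 ship[2->3]=1 ship[1->2]=2 ship[0->1]=1 prod=2 -> [7 4 9 20]
Step 2: demand=5,sold=5 ship[2->3]=1 ship[1->2]=2 ship[0->1]=1 prod=2 -> [8 3 10 16]
Step 3: demand=5,sold=5 ship[2->3]=1 ship[1->2]=2 ship[0->1]=1 prod=2 -> [9 2 11 12]
Step 4: demand=5,sold=5 ship[2->3]=1 ship[1->2]=2 ship[0->1]=1 prod=2 -> [10 1 12 8]
Step 5: demand=5,sold=5 ship[2->3]=1 ship[1->2]=1 ship[0->1]=1 prod=2 -> [11 1 12 4]
Step 6: demand=5,sold=4 ship[2->3]=1 ship[1->2]=1 ship[0->1]=1 prod=2 -> [12 1 12 1]
Step 7: demand=5,sold=1 ship[2->3]=1 ship[1->2]=1 ship[0->1]=1 prod=2 -> [13 1 12 1]
Step 8: demand=5,sold=1 ship[2->3]=1 ship[1->2]=1 ship[0->1]=1 prod=2 -> [14 1 12 1]
Step 9: demand=5,sold=1 ship[2->3]=1 ship[1->2]=1 ship[0->1]=1 prod=2 -> [15 1 12 1]
Step 10: demand=5,sold=1 ship[2->3]=1 ship[1->2]=1 ship[0->1]=1 prod=2 -> [16 1 12 1]
Step 11: demand=5,sold=1 ship[2->3]=1 ship[1->2]=1 ship[0->1]=1 prod=2 -> [17 1 12 1]
Step 12: demand=5,sold=1 ship[2->3]=1 ship[1->2]=1 ship[0->1]=1 prod=2 -> [18 1 12 1]
First stockout at step 6

6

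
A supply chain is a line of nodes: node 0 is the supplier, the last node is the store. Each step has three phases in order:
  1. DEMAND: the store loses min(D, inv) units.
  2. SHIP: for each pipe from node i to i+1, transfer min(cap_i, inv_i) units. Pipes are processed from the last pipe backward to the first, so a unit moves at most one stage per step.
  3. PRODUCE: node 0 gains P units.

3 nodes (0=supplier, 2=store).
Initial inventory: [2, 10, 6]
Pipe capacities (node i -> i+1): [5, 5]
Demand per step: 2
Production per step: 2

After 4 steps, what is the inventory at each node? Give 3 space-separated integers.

Step 1: demand=2,sold=2 ship[1->2]=5 ship[0->1]=2 prod=2 -> inv=[2 7 9]
Step 2: demand=2,sold=2 ship[1->2]=5 ship[0->1]=2 prod=2 -> inv=[2 4 12]
Step 3: demand=2,sold=2 ship[1->2]=4 ship[0->1]=2 prod=2 -> inv=[2 2 14]
Step 4: demand=2,sold=2 ship[1->2]=2 ship[0->1]=2 prod=2 -> inv=[2 2 14]

2 2 14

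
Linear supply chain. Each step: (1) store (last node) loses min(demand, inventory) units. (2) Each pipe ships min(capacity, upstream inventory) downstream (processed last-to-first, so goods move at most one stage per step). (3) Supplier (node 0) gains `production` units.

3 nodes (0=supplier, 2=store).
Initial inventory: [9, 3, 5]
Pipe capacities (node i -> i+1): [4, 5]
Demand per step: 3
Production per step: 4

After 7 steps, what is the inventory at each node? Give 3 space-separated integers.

Step 1: demand=3,sold=3 ship[1->2]=3 ship[0->1]=4 prod=4 -> inv=[9 4 5]
Step 2: demand=3,sold=3 ship[1->2]=4 ship[0->1]=4 prod=4 -> inv=[9 4 6]
Step 3: demand=3,sold=3 ship[1->2]=4 ship[0->1]=4 prod=4 -> inv=[9 4 7]
Step 4: demand=3,sold=3 ship[1->2]=4 ship[0->1]=4 prod=4 -> inv=[9 4 8]
Step 5: demand=3,sold=3 ship[1->2]=4 ship[0->1]=4 prod=4 -> inv=[9 4 9]
Step 6: demand=3,sold=3 ship[1->2]=4 ship[0->1]=4 prod=4 -> inv=[9 4 10]
Step 7: demand=3,sold=3 ship[1->2]=4 ship[0->1]=4 prod=4 -> inv=[9 4 11]

9 4 11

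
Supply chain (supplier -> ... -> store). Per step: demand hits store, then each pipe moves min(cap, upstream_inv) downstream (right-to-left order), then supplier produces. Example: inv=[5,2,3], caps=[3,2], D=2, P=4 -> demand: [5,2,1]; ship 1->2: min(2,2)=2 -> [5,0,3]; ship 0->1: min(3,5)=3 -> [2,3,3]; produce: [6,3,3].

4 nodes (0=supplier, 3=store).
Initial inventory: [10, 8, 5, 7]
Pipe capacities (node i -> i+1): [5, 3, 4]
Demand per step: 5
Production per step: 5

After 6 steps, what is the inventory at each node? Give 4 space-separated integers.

Step 1: demand=5,sold=5 ship[2->3]=4 ship[1->2]=3 ship[0->1]=5 prod=5 -> inv=[10 10 4 6]
Step 2: demand=5,sold=5 ship[2->3]=4 ship[1->2]=3 ship[0->1]=5 prod=5 -> inv=[10 12 3 5]
Step 3: demand=5,sold=5 ship[2->3]=3 ship[1->2]=3 ship[0->1]=5 prod=5 -> inv=[10 14 3 3]
Step 4: demand=5,sold=3 ship[2->3]=3 ship[1->2]=3 ship[0->1]=5 prod=5 -> inv=[10 16 3 3]
Step 5: demand=5,sold=3 ship[2->3]=3 ship[1->2]=3 ship[0->1]=5 prod=5 -> inv=[10 18 3 3]
Step 6: demand=5,sold=3 ship[2->3]=3 ship[1->2]=3 ship[0->1]=5 prod=5 -> inv=[10 20 3 3]

10 20 3 3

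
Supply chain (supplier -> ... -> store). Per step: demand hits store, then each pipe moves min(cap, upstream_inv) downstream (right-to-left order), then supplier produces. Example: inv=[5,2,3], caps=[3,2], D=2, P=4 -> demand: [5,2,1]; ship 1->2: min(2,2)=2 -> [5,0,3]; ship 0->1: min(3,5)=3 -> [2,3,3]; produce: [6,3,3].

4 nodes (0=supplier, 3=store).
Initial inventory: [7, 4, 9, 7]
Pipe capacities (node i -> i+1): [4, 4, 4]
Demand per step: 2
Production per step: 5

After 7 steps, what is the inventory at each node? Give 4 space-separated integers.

Step 1: demand=2,sold=2 ship[2->3]=4 ship[1->2]=4 ship[0->1]=4 prod=5 -> inv=[8 4 9 9]
Step 2: demand=2,sold=2 ship[2->3]=4 ship[1->2]=4 ship[0->1]=4 prod=5 -> inv=[9 4 9 11]
Step 3: demand=2,sold=2 ship[2->3]=4 ship[1->2]=4 ship[0->1]=4 prod=5 -> inv=[10 4 9 13]
Step 4: demand=2,sold=2 ship[2->3]=4 ship[1->2]=4 ship[0->1]=4 prod=5 -> inv=[11 4 9 15]
Step 5: demand=2,sold=2 ship[2->3]=4 ship[1->2]=4 ship[0->1]=4 prod=5 -> inv=[12 4 9 17]
Step 6: demand=2,sold=2 ship[2->3]=4 ship[1->2]=4 ship[0->1]=4 prod=5 -> inv=[13 4 9 19]
Step 7: demand=2,sold=2 ship[2->3]=4 ship[1->2]=4 ship[0->1]=4 prod=5 -> inv=[14 4 9 21]

14 4 9 21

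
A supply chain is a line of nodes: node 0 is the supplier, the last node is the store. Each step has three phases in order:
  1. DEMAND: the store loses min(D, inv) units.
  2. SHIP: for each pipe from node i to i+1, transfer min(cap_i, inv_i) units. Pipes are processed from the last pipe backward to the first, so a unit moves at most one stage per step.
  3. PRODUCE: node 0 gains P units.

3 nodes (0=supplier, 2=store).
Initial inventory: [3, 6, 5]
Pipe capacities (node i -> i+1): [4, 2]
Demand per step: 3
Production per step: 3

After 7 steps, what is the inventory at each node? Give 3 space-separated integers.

Step 1: demand=3,sold=3 ship[1->2]=2 ship[0->1]=3 prod=3 -> inv=[3 7 4]
Step 2: demand=3,sold=3 ship[1->2]=2 ship[0->1]=3 prod=3 -> inv=[3 8 3]
Step 3: demand=3,sold=3 ship[1->2]=2 ship[0->1]=3 prod=3 -> inv=[3 9 2]
Step 4: demand=3,sold=2 ship[1->2]=2 ship[0->1]=3 prod=3 -> inv=[3 10 2]
Step 5: demand=3,sold=2 ship[1->2]=2 ship[0->1]=3 prod=3 -> inv=[3 11 2]
Step 6: demand=3,sold=2 ship[1->2]=2 ship[0->1]=3 prod=3 -> inv=[3 12 2]
Step 7: demand=3,sold=2 ship[1->2]=2 ship[0->1]=3 prod=3 -> inv=[3 13 2]

3 13 2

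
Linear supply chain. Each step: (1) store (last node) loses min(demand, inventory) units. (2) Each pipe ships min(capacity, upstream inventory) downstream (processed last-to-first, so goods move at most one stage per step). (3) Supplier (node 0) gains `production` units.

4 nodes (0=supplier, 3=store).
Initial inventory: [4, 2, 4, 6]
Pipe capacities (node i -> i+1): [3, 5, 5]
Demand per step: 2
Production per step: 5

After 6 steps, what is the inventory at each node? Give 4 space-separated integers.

Step 1: demand=2,sold=2 ship[2->3]=4 ship[1->2]=2 ship[0->1]=3 prod=5 -> inv=[6 3 2 8]
Step 2: demand=2,sold=2 ship[2->3]=2 ship[1->2]=3 ship[0->1]=3 prod=5 -> inv=[8 3 3 8]
Step 3: demand=2,sold=2 ship[2->3]=3 ship[1->2]=3 ship[0->1]=3 prod=5 -> inv=[10 3 3 9]
Step 4: demand=2,sold=2 ship[2->3]=3 ship[1->2]=3 ship[0->1]=3 prod=5 -> inv=[12 3 3 10]
Step 5: demand=2,sold=2 ship[2->3]=3 ship[1->2]=3 ship[0->1]=3 prod=5 -> inv=[14 3 3 11]
Step 6: demand=2,sold=2 ship[2->3]=3 ship[1->2]=3 ship[0->1]=3 prod=5 -> inv=[16 3 3 12]

16 3 3 12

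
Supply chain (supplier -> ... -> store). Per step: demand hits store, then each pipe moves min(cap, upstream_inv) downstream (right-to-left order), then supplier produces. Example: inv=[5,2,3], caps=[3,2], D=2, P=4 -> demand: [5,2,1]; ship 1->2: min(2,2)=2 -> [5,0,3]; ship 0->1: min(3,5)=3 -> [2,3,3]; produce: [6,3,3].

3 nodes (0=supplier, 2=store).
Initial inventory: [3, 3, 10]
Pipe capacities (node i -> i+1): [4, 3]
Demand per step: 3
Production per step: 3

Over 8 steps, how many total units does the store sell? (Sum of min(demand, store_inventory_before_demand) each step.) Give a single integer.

Step 1: sold=3 (running total=3) -> [3 3 10]
Step 2: sold=3 (running total=6) -> [3 3 10]
Step 3: sold=3 (running total=9) -> [3 3 10]
Step 4: sold=3 (running total=12) -> [3 3 10]
Step 5: sold=3 (running total=15) -> [3 3 10]
Step 6: sold=3 (running total=18) -> [3 3 10]
Step 7: sold=3 (running total=21) -> [3 3 10]
Step 8: sold=3 (running total=24) -> [3 3 10]

Answer: 24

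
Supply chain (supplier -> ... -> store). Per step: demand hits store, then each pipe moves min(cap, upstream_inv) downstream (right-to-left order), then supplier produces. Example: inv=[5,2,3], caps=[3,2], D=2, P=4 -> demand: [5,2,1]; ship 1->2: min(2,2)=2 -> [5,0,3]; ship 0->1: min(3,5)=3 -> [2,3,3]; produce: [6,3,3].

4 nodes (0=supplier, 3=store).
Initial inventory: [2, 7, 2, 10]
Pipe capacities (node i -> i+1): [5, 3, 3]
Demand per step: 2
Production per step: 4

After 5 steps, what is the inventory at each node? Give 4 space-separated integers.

Step 1: demand=2,sold=2 ship[2->3]=2 ship[1->2]=3 ship[0->1]=2 prod=4 -> inv=[4 6 3 10]
Step 2: demand=2,sold=2 ship[2->3]=3 ship[1->2]=3 ship[0->1]=4 prod=4 -> inv=[4 7 3 11]
Step 3: demand=2,sold=2 ship[2->3]=3 ship[1->2]=3 ship[0->1]=4 prod=4 -> inv=[4 8 3 12]
Step 4: demand=2,sold=2 ship[2->3]=3 ship[1->2]=3 ship[0->1]=4 prod=4 -> inv=[4 9 3 13]
Step 5: demand=2,sold=2 ship[2->3]=3 ship[1->2]=3 ship[0->1]=4 prod=4 -> inv=[4 10 3 14]

4 10 3 14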